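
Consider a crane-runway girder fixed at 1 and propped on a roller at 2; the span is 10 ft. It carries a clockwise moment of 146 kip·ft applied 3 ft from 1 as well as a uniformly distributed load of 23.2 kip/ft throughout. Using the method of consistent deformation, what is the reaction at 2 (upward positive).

Take the reaction at 2 as the redundant and release it; the primary structure is a cantilever fixed at 1.
Free-end deflection of the primary structure under the applied loading (downward +):
  clockwise couple 146 at a = 3: M₀a(2L − a)/(2EI) = 3723/EI
  UDL 23.2: wL⁴/(8EI) = 29000/EI
  δ_0 = 32723/EI
Flexibility coefficient — unit upward force at 2: δ_{22} = L³/(3EI) = 333.3/EI.
Compatibility at 2: δ_0 − R_2·δ_{22} = 0, so R_2 = 32723/333.3 = 98.17 kip.

R_2 = 98.17 kip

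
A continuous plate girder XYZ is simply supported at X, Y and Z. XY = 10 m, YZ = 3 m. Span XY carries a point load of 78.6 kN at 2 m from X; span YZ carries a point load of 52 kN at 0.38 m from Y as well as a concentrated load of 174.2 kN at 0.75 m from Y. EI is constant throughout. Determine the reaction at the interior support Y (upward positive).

Take M_Y as the redundant. Released structure: two simple spans XY and YZ with a hinge at Y.
Discontinuity in slope at Y on the released structure — sum the simple-span end rotations:
  span XY: point load 78.6 at a = 2: Pab(L + a)/(6LEI) = 251.5/EI
  span YZ: point load 52 at a = 0.38: Pab(L + b)/(6LEI) = 16.16/EI
  span YZ: point load 174.2 at a = 0.75: Pab(L + b)/(6LEI) = 85.74/EI
  relative rotation θ_0 = (251.5 + 101.9)/EI = 353.4/EI
A unit hogging moment at Y produces rotation L₁/(3EI) + L₂/(3EI) = 4.333/EI.
Slope continuity at Y: θ_0 = M_Y·4.333/EI, so M_Y = 353.4/4.333 = 81.56 kN·m (hogging).
Span XY, ΣM about X with M_Y applied at Y: R_Y^{XY}·10 = 157.2 + 81.56, so R_Y^{XY} = 23.88 kN and R_X = 78.6 − 23.88 = 54.72 kN.
Span YZ, ΣM about Z: R_Y^{YZ}·3 = 528.2 + 81.56, so R_Y^{YZ} = 203.2 kN and R_Z = 226.2 − 203.2 = 22.95 kN.
R_Y = 23.88 + 203.2 = 227.1 kN.

R_Y = 227.1 kN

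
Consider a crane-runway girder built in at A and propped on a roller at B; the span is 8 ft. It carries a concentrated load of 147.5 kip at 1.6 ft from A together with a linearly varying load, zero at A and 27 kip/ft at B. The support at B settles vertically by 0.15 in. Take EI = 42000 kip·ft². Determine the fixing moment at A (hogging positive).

Remove the prop at B; the released (primary) structure is a cantilever built in at A.
Free-end deflection of the primary structure under the applied loading (downward +):
  point load 147.5 at a = 1.6: Pa²(3L − a)/(6EI) = 1410/EI
  triangular load, peak 27 at the free end: 11w₀L⁴/(120EI) = 10138/EI
  δ_0 = 11547/EI
Tip deflection under a unit load at B: L³/(3EI) = 170.7/EI.
With EI = 42000 kip·ft²: δ_0 = 0.27494 ft and δ_{BB} = 0.004063 ft/kip.
Compatibility — the beam at B must follow the support down by 0.0125 ft: δ_0 − R_B·δ_{BB} = 0.0125, so R_B = (0.27494 − 0.0125)/0.004063 = 64.58 kip.
Moment equilibrium about A: M_A = Σ(load moments about A) − R_B·L = 812 − 64.58×8 = 295.3 kip·ft.

M_A = 295.3 kip·ft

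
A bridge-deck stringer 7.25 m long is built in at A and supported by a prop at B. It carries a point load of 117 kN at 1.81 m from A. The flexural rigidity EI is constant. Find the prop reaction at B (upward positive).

Choose R_B as the redundant. The primary structure is the cantilever fixed at A.
Primary-structure tip deflection at B by superposition:
  point load 117 at a = 1.81: Pa²(3L − a)/(6EI) = 1274/EI
Tip deflection under a unit load at B: L³/(3EI) = 127/EI.
Compatibility at B: δ_0 − R_B·δ_{BB} = 0, so R_B = 1274/127 = 10.03 kN.

R_B = 10.03 kN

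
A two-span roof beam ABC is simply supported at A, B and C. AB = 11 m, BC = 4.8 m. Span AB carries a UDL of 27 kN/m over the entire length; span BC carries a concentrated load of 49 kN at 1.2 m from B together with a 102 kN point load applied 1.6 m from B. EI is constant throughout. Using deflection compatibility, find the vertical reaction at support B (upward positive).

Take M_B as the redundant. Released structure: two simple spans AB and BC with a hinge at B.
Rotations at B on the released spans (each span's end-slope, ×1/EI):
  span AB: UDL 27: wL³/(24EI) = 1497/EI
  span BC: point load 49 at a = 1.2: Pab(L + b)/(6LEI) = 61.74/EI
  span BC: point load 102 at a = 1.6: Pab(L + b)/(6LEI) = 145.1/EI
  relative rotation θ_0 = (1497 + 206.8)/EI = 1704/EI
A unit hogging moment at B produces rotation L₁/(3EI) + L₂/(3EI) = 5.267/EI.
Compatibility: M_B·(L₁+L₂)/(3EI) = θ_0, giving M_B = 323.6 kN·m (hogging).
Span AB, ΣM about A with M_B applied at B: R_B^{AB}·11 = 1634 + 323.6, so R_B^{AB} = 177.9 kN and R_A = 297 − 177.9 = 119.1 kN.
Span BC, ΣM about C: R_B^{BC}·4.8 = 502.8 + 323.6, so R_B^{BC} = 172.2 kN and R_C = 151 − 172.2 = -21.16 kN.
R_B = 177.9 + 172.2 = 350.1 kN.

R_B = 350.1 kN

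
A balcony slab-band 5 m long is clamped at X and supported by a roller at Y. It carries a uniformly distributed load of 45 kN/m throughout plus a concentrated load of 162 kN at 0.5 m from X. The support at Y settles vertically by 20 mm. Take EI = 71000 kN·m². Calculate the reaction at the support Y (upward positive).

R_Y = 52.64 kN

Remove the prop at Y; the released (primary) structure is a cantilever built in at X.
Downward deflection at the released point Y due to the loads:
  UDL 45: wL⁴/(8EI) = 3516/EI
  point load 162 at a = 0.5: Pa²(3L − a)/(6EI) = 97.88/EI
  δ_0 = 3614/EI
Flexibility coefficient — unit upward force at Y: δ_{YY} = L³/(3EI) = 41.67/EI.
With EI = 71000 kN·m²: δ_0 = 0.050894 m and δ_{YY} = 0.000587 m/kN.
Compatibility — the beam at Y must follow the support down by 0.02 m: δ_0 − R_Y·δ_{YY} = 0.02, so R_Y = (0.050894 − 0.02)/0.000587 = 52.64 kN.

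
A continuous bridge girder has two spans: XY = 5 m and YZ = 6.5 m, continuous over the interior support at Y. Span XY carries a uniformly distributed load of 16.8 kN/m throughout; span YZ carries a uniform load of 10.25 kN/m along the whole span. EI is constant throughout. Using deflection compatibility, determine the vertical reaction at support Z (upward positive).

Insert a hinge at Y; M_Y is the redundant, and each span becomes simply supported.
Rotations at Y on the released spans (each span's end-slope, ×1/EI):
  span XY: UDL 16.8: wL³/(24EI) = 87.5/EI
  span YZ: UDL 10.25: wL³/(24EI) = 117.3/EI
  relative rotation θ_0 = (87.5 + 117.3)/EI = 204.8/EI
A unit hogging moment at Y produces rotation L₁/(3EI) + L₂/(3EI) = 3.833/EI.
Slope continuity at Y: θ_0 = M_Y·3.833/EI, so M_Y = 204.8/3.833 = 53.42 kN·m (hogging).
Span YZ, ΣM about Z: R_Y^{YZ}·6.5 = 216.5 + 53.42, so R_Y^{YZ} = 41.53 kN and R_Z = 66.62 − 41.53 = 25.09 kN.

R_Z = 25.09 kN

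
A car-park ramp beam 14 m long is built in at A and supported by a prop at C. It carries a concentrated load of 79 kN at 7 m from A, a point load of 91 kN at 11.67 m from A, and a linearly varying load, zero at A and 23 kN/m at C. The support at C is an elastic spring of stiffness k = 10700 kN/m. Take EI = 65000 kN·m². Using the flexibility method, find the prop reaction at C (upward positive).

R_C = 180.5 kN

Choose R_C as the redundant. The primary structure is the cantilever fixed at A.
Downward deflection at the released point C due to the loads:
  point load 79 at a = 7: Pa²(3L − a)/(6EI) = 22581/EI
  point load 91 at a = 11.67: Pa²(3L − a)/(6EI) = 62648/EI
  triangular load, peak 23 at the free end: 11w₀L⁴/(120EI) = 80994/EI
  δ_0 = 166222/EI
Flexibility coefficient — unit upward force at C: δ_{CC} = L³/(3EI) = 914.7/EI.
With EI = 65000 kN·m²: δ_0 = 2.5573 m and δ_{CC} = 0.014072 m/kN.
Compatibility — the spring shortens by R_C/k under the reaction it provides: δ_0 − R_C·δ_{CC} = R_C/k. With 1/k = 0.000093 m/kN, R_C = δ_0 / (δ_{CC} + 1/k) = 2.5573 / (0.014072 + 0.000093) = 180.5 kN.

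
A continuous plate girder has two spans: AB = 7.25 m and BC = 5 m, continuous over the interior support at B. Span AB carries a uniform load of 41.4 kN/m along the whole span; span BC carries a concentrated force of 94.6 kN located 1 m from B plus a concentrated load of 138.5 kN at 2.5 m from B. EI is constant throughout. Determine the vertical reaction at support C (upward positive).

Take M_B as the redundant. Released structure: two simple spans AB and BC with a hinge at B.
Discontinuity in slope at B on the released structure — sum the simple-span end rotations:
  span AB: UDL 41.4: wL³/(24EI) = 657.4/EI
  span BC: point load 94.6 at a = 1: Pab(L + b)/(6LEI) = 113.5/EI
  span BC: point load 138.5 at a = 2.5: Pab(L + b)/(6LEI) = 216.4/EI
  relative rotation θ_0 = (657.4 + 329.9)/EI = 987.3/EI
A unit hogging moment at B produces rotation L₁/(3EI) + L₂/(3EI) = 4.083/EI.
Slope continuity at B: θ_0 = M_B·4.083/EI, so M_B = 987.3/4.083 = 241.8 kN·m (hogging).
Span BC, ΣM about C: R_B^{BC}·5 = 724.6 + 241.8, so R_B^{BC} = 193.3 kN and R_C = 233.1 − 193.3 = 39.81 kN.

R_C = 39.81 kN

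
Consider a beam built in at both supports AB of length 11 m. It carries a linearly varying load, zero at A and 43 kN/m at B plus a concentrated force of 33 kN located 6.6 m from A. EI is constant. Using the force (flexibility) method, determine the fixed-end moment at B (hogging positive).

Release both end moments; the primary structure is a simply-supported span AB with redundants M_A and M_B.
Simple-span end rotations at A and B under the given loads:
  at A: triangular load, peak 43: 7w₀L³/(360EI) = 1113/EI
  at B: triangular load, peak 43: w₀L³/(45EI) = 1272/EI
  at A: point load 33 at a = 6.6: Pab(L + b)/(6LEI) = 223.6/EI
  at B: point load 33 at a = 6.6: Pab(L + a)/(6LEI) = 255.6/EI
  θ_A0 = 1336/EI,  θ_B0 = 1527/EI
Flexibility coefficients: a unit moment at one end gives L/(3EI) there and L/(6EI) at the far end, so f₁₁ = f₂₂ = 3.667/EI and f₁₂ = f₂₁ = 1.833/EI.
Compatibility — zero rotation at each built-in end:
  3.667 M_A + 1.833 M_B = 1336
  1.833 M_A + 3.667 M_B = 1527
Solving the pair gives M_A = 208.3 kN·m and M_B = 312.4 kN·m (hogging).

M_B = 312.4 kN·m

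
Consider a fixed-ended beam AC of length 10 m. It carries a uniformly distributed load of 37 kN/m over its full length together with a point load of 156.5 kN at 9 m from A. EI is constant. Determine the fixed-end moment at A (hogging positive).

M_A = 322.4 kN·m

Release both end moments; the primary structure is a simply-supported span AC with redundants M_A and M_C.
On the primary (simply-supported) span, the end slopes from the loading are:
  at A: UDL 37: wL³/(24EI) = 1542/EI
  at C: UDL 37: wL³/(24EI) = 1542/EI
  at A: point load 156.5 at a = 9: Pab(L + b)/(6LEI) = 258.2/EI
  at C: point load 156.5 at a = 9: Pab(L + a)/(6LEI) = 446/EI
  θ_A0 = 1800/EI,  θ_C0 = 1988/EI
Flexibility coefficients: a unit moment at one end gives L/(3EI) there and L/(6EI) at the far end, so f₁₁ = f₂₂ = 3.333/EI and f₁₂ = f₂₁ = 1.667/EI.
Compatibility — zero rotation at each built-in end:
  3.333 M_A + 1.667 M_C = 1800
  1.667 M_A + 3.333 M_C = 1988
Solving the pair gives M_A = 322.4 kN·m and M_C = 435.1 kN·m (hogging).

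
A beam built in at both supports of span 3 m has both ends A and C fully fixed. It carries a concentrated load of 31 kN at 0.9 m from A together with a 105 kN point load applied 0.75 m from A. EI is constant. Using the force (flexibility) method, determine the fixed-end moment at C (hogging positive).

Release both end moments; the primary structure is a simply-supported span AC with redundants M_A and M_C.
Simple-span end rotations at A and C under the given loads:
  at A: point load 31 at a = 0.9: Pab(L + b)/(6LEI) = 16.6/EI
  at C: point load 31 at a = 0.9: Pab(L + a)/(6LEI) = 12.69/EI
  at A: point load 105 at a = 0.75: Pab(L + b)/(6LEI) = 51.68/EI
  at C: point load 105 at a = 0.75: Pab(L + a)/(6LEI) = 36.91/EI
  θ_A0 = 68.28/EI,  θ_C0 = 49.61/EI
Flexibility coefficients: a unit moment at one end gives L/(3EI) there and L/(6EI) at the far end, so f₁₁ = f₂₂ = 1/EI and f₁₂ = f₂₁ = 0.5/EI.
Compatibility — zero rotation at each built-in end:
  1 M_A + 0.5 M_C = 68.28
  0.5 M_A + 1 M_C = 49.61
Solving the pair gives M_A = 57.97 kN·m and M_C = 20.62 kN·m (hogging).

M_C = 20.62 kN·m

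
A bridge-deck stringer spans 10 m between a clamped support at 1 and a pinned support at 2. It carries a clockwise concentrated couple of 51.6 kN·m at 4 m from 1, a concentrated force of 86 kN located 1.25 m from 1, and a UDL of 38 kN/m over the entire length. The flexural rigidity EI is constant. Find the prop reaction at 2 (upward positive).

Take the reaction at 2 as the redundant and release it; the primary structure is a cantilever fixed at 1.
Deflection at 2 on the released cantilever, summing each load's contribution:
  clockwise couple 51.6 at a = 4: M₀a(2L − a)/(2EI) = 1651/EI
  point load 86 at a = 1.25: Pa²(3L − a)/(6EI) = 643.9/EI
  UDL 38: wL⁴/(8EI) = 47500/EI
  δ_0 = 49795/EI
Tip deflection under a unit load at 2: L³/(3EI) = 333.3/EI.
The prop prevents deflection at 2: R_2 = δ_0/δ_{22} = 49795/333.3 = 149.4 kN.

R_2 = 149.4 kN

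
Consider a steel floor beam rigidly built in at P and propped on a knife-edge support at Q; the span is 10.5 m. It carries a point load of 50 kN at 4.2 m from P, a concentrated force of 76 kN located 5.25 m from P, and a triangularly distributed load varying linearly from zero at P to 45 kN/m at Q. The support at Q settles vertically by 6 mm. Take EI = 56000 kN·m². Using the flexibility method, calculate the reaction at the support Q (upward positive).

R_Q = 163.2 kN

Release the roller at Q. Primary structure: cantilever fixed at P.
Primary-structure tip deflection at Q by superposition:
  point load 50 at a = 4.2: Pa²(3L − a)/(6EI) = 4013/EI
  point load 76 at a = 5.25: Pa²(3L − a)/(6EI) = 9165/EI
  triangular load, peak 45 at the free end: 11w₀L⁴/(120EI) = 50140/EI
  δ_0 = 63317/EI
Tip deflection under a unit load at Q: L³/(3EI) = 385.9/EI.
With EI = 56000 kN·m²: δ_0 = 1.1307 m and δ_{QQ} = 0.006891 m/kN.
Compatibility — the beam at Q must follow the support down by 0.006 m: δ_0 − R_Q·δ_{QQ} = 0.006, so R_Q = (1.1307 − 0.006)/0.006891 = 163.2 kN.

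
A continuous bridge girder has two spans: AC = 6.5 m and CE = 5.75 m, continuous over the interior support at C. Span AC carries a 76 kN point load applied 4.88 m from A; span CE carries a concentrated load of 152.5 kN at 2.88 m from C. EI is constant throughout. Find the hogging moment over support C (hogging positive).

Release continuity at C by inserting a hinge; the redundant is the internal moment M_C. The primary structure is two simply-supported spans AC and CE.
End slopes at the hinge C, treating each span as simply supported:
  span AC: point load 76 at a = 4.88: Pab(L + a)/(6LEI) = 175.3/EI
  span CE: point load 152.5 at a = 2.88: Pab(L + b)/(6LEI) = 314.9/EI
  relative rotation θ_0 = (175.3 + 314.9)/EI = 490.3/EI
A unit hogging moment at C produces rotation L₁/(3EI) + L₂/(3EI) = 4.083/EI.
Slope continuity at C: θ_0 = M_C·4.083/EI, so M_C = 490.3/4.083 = 120.1 kN·m (hogging).

M_C = 120.1 kN·m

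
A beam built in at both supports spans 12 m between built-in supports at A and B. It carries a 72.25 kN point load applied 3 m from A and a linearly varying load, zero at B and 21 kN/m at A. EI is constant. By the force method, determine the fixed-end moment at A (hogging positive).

Take the two fixed-end moments M_A, M_B as redundants; the released structure is the simple span AB.
On the primary (simply-supported) span, the end slopes from the loading are:
  at A: point load 72.25 at a = 3: Pab(L + b)/(6LEI) = 569/EI
  at B: point load 72.25 at a = 3: Pab(L + a)/(6LEI) = 406.4/EI
  at A: triangular load, peak 21: w₀L³/(45EI) = 806.4/EI
  at B: triangular load, peak 21: 7w₀L³/(360EI) = 705.6/EI
  θ_A0 = 1375/EI,  θ_B0 = 1112/EI
Flexibility coefficients: a unit moment at one end gives L/(3EI) there and L/(6EI) at the far end, so f₁₁ = f₂₂ = 4/EI and f₁₂ = f₂₁ = 2/EI.
Compatibility — zero rotation at each built-in end:
  4 M_A + 2 M_B = 1375
  2 M_A + 4 M_B = 1112
Solving the pair gives M_A = 273.1 kN·m and M_B = 141.4 kN·m (hogging).

M_A = 273.1 kN·m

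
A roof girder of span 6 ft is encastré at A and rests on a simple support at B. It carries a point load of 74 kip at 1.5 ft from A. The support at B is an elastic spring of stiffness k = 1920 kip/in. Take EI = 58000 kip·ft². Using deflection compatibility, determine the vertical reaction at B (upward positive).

Remove the prop at B; the released (primary) structure is a cantilever built in at A.
Deflection at B on the released cantilever, summing each load's contribution:
  point load 74 at a = 1.5: Pa²(3L − a)/(6EI) = 457.9/EI
Flexibility coefficient — unit upward force at B: δ_{BB} = L³/(3EI) = 72/EI.
With EI = 58000 kip·ft²: δ_0 = 0.007894 ft and δ_{BB} = 0.001241 ft/kip.
Compatibility — the spring shortens by R_B/k under the reaction it provides: δ_0 − R_B·δ_{BB} = R_B/k. With 1/k = 1/(1920×12) ft/kip = 0.000043 ft/kip, R_B = δ_0 / (δ_{BB} + 1/k) = 0.007894 / (0.001241 + 0.000043) = 6.145 kip.

R_B = 6.145 kip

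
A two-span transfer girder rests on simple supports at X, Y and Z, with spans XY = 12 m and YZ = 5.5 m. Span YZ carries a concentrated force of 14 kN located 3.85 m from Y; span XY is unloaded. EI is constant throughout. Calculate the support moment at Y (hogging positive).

Take M_Y as the redundant. Released structure: two simple spans XY and YZ with a hinge at Y.
End slopes at the hinge Y, treating each span as simply supported:
  span YZ: point load 14 at a = 3.85: Pab(L + b)/(6LEI) = 19.27/EI
  relative rotation θ_0 = (0 + 19.27)/EI = 19.27/EI
A unit hogging moment at Y produces rotation L₁/(3EI) + L₂/(3EI) = 5.833/EI.
Compatibility: M_Y·(L₁+L₂)/(3EI) = θ_0, giving M_Y = 3.303 kN·m (hogging).

M_Y = 3.303 kN·m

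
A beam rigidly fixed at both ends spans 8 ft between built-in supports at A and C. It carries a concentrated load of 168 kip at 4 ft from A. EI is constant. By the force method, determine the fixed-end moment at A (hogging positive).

M_A = 168 kip·ft

Release both end moments; the primary structure is a simply-supported span AC with redundants M_A and M_C.
On the primary (simply-supported) span, the end slopes from the loading are:
  at A: point load 168 at a = 4: Pab(L + b)/(6LEI) = 672/EI
  at C: point load 168 at a = 4: Pab(L + a)/(6LEI) = 672/EI
  θ_A0 = 672/EI,  θ_C0 = 672/EI
Flexibility coefficients: a unit moment at one end gives L/(3EI) there and L/(6EI) at the far end, so f₁₁ = f₂₂ = 2.667/EI and f₁₂ = f₂₁ = 1.333/EI.
Compatibility — zero rotation at each built-in end:
  2.667 M_A + 1.333 M_C = 672
  1.333 M_A + 2.667 M_C = 672
Solving the pair gives M_A = 168 kip·ft and M_C = 168 kip·ft (hogging).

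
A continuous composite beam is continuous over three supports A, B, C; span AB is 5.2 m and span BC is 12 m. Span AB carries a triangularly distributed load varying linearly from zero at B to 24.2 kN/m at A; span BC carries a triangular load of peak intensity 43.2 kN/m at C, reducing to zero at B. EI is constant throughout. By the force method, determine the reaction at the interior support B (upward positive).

R_B = 180.3 kN

Release continuity at B by inserting a hinge; the redundant is the internal moment M_B. The primary structure is two simply-supported spans AB and BC.
Rotations at B on the released spans (each span's end-slope, ×1/EI):
  span AB: triangular load, peak 24.2: 7w₀L³/(360EI) = 66.16/EI
  span BC: triangular load, peak 43.2: 7w₀L³/(360EI) = 1452/EI
  relative rotation θ_0 = (66.16 + 1452)/EI = 1518/EI
A unit hogging moment at B produces rotation L₁/(3EI) + L₂/(3EI) = 5.733/EI.
Slope continuity at B: θ_0 = M_B·5.733/EI, so M_B = 1518/5.733 = 264.7 kN·m (hogging).
Span AB, ΣM about A with M_B applied at B: R_B^{AB}·5.2 = 109.1 + 264.7, so R_B^{AB} = 71.88 kN and R_A = 62.92 − 71.88 = -8.96 kN.
Span BC, ΣM about C: R_B^{BC}·12 = 1037 + 264.7, so R_B^{BC} = 108.5 kN and R_C = 259.2 − 108.5 = 150.7 kN.
R_B = 71.88 + 108.5 = 180.3 kN.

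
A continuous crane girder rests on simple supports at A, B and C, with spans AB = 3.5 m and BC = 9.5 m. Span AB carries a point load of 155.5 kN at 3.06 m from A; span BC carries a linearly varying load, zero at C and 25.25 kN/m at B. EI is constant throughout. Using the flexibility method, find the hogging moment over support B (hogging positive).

Release continuity at B by inserting a hinge; the redundant is the internal moment M_B. The primary structure is two simply-supported spans AB and BC.
End slopes at the hinge B, treating each span as simply supported:
  span AB: point load 155.5 at a = 3.06: Pab(L + a)/(6LEI) = 65.4/EI
  span BC: triangular load, peak 25.25: w₀L³/(45EI) = 481.1/EI
  relative rotation θ_0 = (65.4 + 481.1)/EI = 546.5/EI
A unit hogging moment at B produces rotation L₁/(3EI) + L₂/(3EI) = 4.333/EI.
Compatibility: M_B·(L₁+L₂)/(3EI) = θ_0, giving M_B = 126.1 kN·m (hogging).

M_B = 126.1 kN·m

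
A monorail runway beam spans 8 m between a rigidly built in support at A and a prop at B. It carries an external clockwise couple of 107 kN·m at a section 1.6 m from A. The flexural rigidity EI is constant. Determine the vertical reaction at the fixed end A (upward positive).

R_A = -7.223 kN

Release the roller at B. Primary structure: cantilever fixed at A.
Primary-structure tip deflection at B by superposition:
  clockwise couple 107 at a = 1.6: M₀a(2L − a)/(2EI) = 1233/EI
Flexibility coefficient — unit upward force at B: δ_{BB} = L³/(3EI) = 170.7/EI.
Compatibility at B: δ_0 − R_B·δ_{BB} = 0, so R_B = 1233/170.7 = 7.223 kN.
Vertical equilibrium: R_A = ΣP − R_B = 0 − 7.223 = -7.223 kN.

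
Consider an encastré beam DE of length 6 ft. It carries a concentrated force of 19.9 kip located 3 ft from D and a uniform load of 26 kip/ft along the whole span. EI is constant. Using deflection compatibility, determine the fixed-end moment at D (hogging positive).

Release both end moments; the primary structure is a simply-supported span DE with redundants M_D and M_E.
On the primary (simply-supported) span, the end slopes from the loading are:
  at D: point load 19.9 at a = 3: Pab(L + b)/(6LEI) = 44.77/EI
  at E: point load 19.9 at a = 3: Pab(L + a)/(6LEI) = 44.77/EI
  at D: UDL 26: wL³/(24EI) = 234/EI
  at E: UDL 26: wL³/(24EI) = 234/EI
  θ_D0 = 278.8/EI,  θ_E0 = 278.8/EI
Flexibility coefficients: a unit moment at one end gives L/(3EI) there and L/(6EI) at the far end, so f₁₁ = f₂₂ = 2/EI and f₁₂ = f₂₁ = 1/EI.
Compatibility — zero rotation at each built-in end:
  2 M_D + 1 M_E = 278.8
  1 M_D + 2 M_E = 278.8
Solving the pair gives M_D = 92.92 kip·ft and M_E = 92.92 kip·ft (hogging).

M_D = 92.92 kip·ft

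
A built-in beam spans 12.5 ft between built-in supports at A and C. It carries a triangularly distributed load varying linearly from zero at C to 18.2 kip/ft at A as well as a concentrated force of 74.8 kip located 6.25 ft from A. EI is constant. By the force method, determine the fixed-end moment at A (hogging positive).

Take the two fixed-end moments M_A, M_C as redundants; the released structure is the simple span AC.
Simple-span end rotations at A and C under the given loads:
  at A: triangular load, peak 18.2: w₀L³/(45EI) = 789.9/EI
  at C: triangular load, peak 18.2: 7w₀L³/(360EI) = 691.2/EI
  at A: point load 74.8 at a = 6.25: Pab(L + b)/(6LEI) = 730.5/EI
  at C: point load 74.8 at a = 6.25: Pab(L + a)/(6LEI) = 730.5/EI
  θ_A0 = 1520/EI,  θ_C0 = 1422/EI
Flexibility coefficients: a unit moment at one end gives L/(3EI) there and L/(6EI) at the far end, so f₁₁ = f₂₂ = 4.167/EI and f₁₂ = f₂₁ = 2.083/EI.
Compatibility — zero rotation at each built-in end:
  4.167 M_A + 2.083 M_C = 1520
  2.083 M_A + 4.167 M_C = 1422
Solving the pair gives M_A = 259.1 kip·ft and M_C = 211.7 kip·ft (hogging).

M_A = 259.1 kip·ft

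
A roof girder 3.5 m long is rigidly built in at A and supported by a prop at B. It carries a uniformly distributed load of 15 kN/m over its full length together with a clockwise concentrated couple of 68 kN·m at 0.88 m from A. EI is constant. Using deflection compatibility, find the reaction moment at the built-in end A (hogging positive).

Choose R_B as the redundant. The primary structure is the cantilever fixed at A.
Deflection at B on the released cantilever, summing each load's contribution:
  UDL 15: wL⁴/(8EI) = 281.4/EI
  clockwise couple 68 at a = 0.88: M₀a(2L − a)/(2EI) = 183.1/EI
  δ_0 = 464.5/EI
Flexibility coefficient — unit upward force at B: δ_{BB} = L³/(3EI) = 14.29/EI.
Compatibility at B: δ_0 − R_B·δ_{BB} = 0, so R_B = 464.5/14.29 = 32.5 kN.
Moment equilibrium about A: M_A = Σ(load moments about A) − R_B·L = 159.9 − 32.5×3.5 = 46.13 kN·m.

M_A = 46.13 kN·m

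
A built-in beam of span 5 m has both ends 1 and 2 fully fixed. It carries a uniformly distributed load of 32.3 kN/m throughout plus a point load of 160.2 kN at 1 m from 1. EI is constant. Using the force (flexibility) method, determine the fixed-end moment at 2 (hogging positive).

Take the two fixed-end moments M_1, M_2 as redundants; the released structure is the simple span 12.
End rotations of the released simple span under the applied load (×1/EI):
  at 1: UDL 32.3: wL³/(24EI) = 168.2/EI
  at 2: UDL 32.3: wL³/(24EI) = 168.2/EI
  at 1: point load 160.2 at a = 1: Pab(L + b)/(6LEI) = 192.2/EI
  at 2: point load 160.2 at a = 1: Pab(L + a)/(6LEI) = 128.2/EI
  θ_10 = 360.5/EI,  θ_20 = 296.4/EI
Flexibility coefficients: a unit moment at one end gives L/(3EI) there and L/(6EI) at the far end, so f₁₁ = f₂₂ = 1.667/EI and f₁₂ = f₂₁ = 0.8333/EI.
Compatibility — zero rotation at each built-in end:
  1.667 M_1 + 0.8333 M_2 = 360.5
  0.8333 M_1 + 1.667 M_2 = 296.4
Solving the pair gives M_1 = 169.8 kN·m and M_2 = 92.92 kN·m (hogging).

M_2 = 92.92 kN·m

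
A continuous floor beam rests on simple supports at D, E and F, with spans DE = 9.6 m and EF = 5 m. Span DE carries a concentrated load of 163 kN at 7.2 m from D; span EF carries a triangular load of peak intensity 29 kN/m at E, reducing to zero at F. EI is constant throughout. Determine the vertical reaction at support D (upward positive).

R_D = 21.44 kN

Take M_E as the redundant. Released structure: two simple spans DE and EF with a hinge at E.
Rotations at E on the released spans (each span's end-slope, ×1/EI):
  span DE: point load 163 at a = 7.2: Pab(L + a)/(6LEI) = 821.5/EI
  span EF: triangular load, peak 29: w₀L³/(45EI) = 80.56/EI
  relative rotation θ_0 = (821.5 + 80.56)/EI = 902.1/EI
A unit hogging moment at E produces rotation L₁/(3EI) + L₂/(3EI) = 4.867/EI.
Compatibility: M_E·(L₁+L₂)/(3EI) = θ_0, giving M_E = 185.4 kN·m (hogging).
Span DE, ΣM about D with M_E applied at E: R_E^{DE}·9.6 = 1174 + 185.4, so R_E^{DE} = 141.6 kN and R_D = 163 − 141.6 = 21.44 kN.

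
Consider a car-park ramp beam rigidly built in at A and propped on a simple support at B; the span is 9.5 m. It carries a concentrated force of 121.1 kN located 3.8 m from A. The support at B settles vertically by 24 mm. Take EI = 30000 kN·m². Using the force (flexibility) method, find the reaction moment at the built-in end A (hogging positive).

M_A = 244.8 kN·m

Release the roller at B. Primary structure: cantilever fixed at A.
Primary-structure tip deflection at B by superposition:
  point load 121.1 at a = 3.8: Pa²(3L − a)/(6EI) = 7199/EI
Tip deflection under a unit load at B: L³/(3EI) = 285.8/EI.
With EI = 30000 kN·m²: δ_0 = 0.23996 m and δ_{BB} = 0.009526 m/kN.
Compatibility — the beam at B must follow the support down by 0.024 m: δ_0 − R_B·δ_{BB} = 0.024, so R_B = (0.23996 − 0.024)/0.009526 = 22.67 kN.
Moment equilibrium about A: M_A = Σ(load moments about A) − R_B·L = 460.2 − 22.67×9.5 = 244.8 kN·m.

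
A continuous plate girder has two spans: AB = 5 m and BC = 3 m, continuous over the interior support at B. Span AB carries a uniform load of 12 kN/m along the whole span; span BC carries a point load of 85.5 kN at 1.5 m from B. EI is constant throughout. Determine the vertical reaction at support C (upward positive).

R_C = 28.93 kN

Take M_B as the redundant. Released structure: two simple spans AB and BC with a hinge at B.
Discontinuity in slope at B on the released structure — sum the simple-span end rotations:
  span AB: UDL 12: wL³/(24EI) = 62.5/EI
  span BC: point load 85.5 at a = 1.5: Pab(L + b)/(6LEI) = 48.09/EI
  relative rotation θ_0 = (62.5 + 48.09)/EI = 110.6/EI
A unit hogging moment at B produces rotation L₁/(3EI) + L₂/(3EI) = 2.667/EI.
Slope continuity at B: θ_0 = M_B·2.667/EI, so M_B = 110.6/2.667 = 41.47 kN·m (hogging).
Span BC, ΣM about C: R_B^{BC}·3 = 128.2 + 41.47, so R_B^{BC} = 56.57 kN and R_C = 85.5 − 56.57 = 28.93 kN.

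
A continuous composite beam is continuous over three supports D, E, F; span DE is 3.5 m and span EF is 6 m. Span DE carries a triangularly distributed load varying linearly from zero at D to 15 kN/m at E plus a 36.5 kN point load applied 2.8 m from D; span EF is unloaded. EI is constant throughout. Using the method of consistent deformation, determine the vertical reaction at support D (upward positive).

Insert a hinge at E; M_E is the redundant, and each span becomes simply supported.
Discontinuity in slope at E on the released structure — sum the simple-span end rotations:
  span DE: triangular load, peak 15: w₀L³/(45EI) = 14.29/EI
  span DE: point load 36.5 at a = 2.8: Pab(L + a)/(6LEI) = 21.46/EI
  relative rotation θ_0 = (35.75 + 0)/EI = 35.75/EI
A unit hogging moment at E produces rotation L₁/(3EI) + L₂/(3EI) = 3.167/EI.
Slope continuity at E: θ_0 = M_E·3.167/EI, so M_E = 35.75/3.167 = 11.29 kN·m (hogging).
Span DE, ΣM about D with M_E applied at E: R_E^{DE}·3.5 = 163.4 + 11.29, so R_E^{DE} = 49.93 kN and R_D = 62.75 − 49.93 = 12.82 kN.

R_D = 12.82 kN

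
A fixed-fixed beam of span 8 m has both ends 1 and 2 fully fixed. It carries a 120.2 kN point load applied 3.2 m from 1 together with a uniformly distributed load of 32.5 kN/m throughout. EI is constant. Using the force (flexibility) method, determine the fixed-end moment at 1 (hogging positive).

M_1 = 311.8 kN·m

Release both end moments; the primary structure is a simply-supported span 12 with redundants M_1 and M_2.
End rotations of the released simple span under the applied load (×1/EI):
  at 1: point load 120.2 at a = 3.2: Pab(L + b)/(6LEI) = 492.3/EI
  at 2: point load 120.2 at a = 3.2: Pab(L + a)/(6LEI) = 430.8/EI
  at 1: UDL 32.5: wL³/(24EI) = 693.3/EI
  at 2: UDL 32.5: wL³/(24EI) = 693.3/EI
  θ_10 = 1186/EI,  θ_20 = 1124/EI
Flexibility coefficients: a unit moment at one end gives L/(3EI) there and L/(6EI) at the far end, so f₁₁ = f₂₂ = 2.667/EI and f₁₂ = f₂₁ = 1.333/EI.
Compatibility — zero rotation at each built-in end:
  2.667 M_1 + 1.333 M_2 = 1186
  1.333 M_1 + 2.667 M_2 = 1124
Solving the pair gives M_1 = 311.8 kN·m and M_2 = 265.6 kN·m (hogging).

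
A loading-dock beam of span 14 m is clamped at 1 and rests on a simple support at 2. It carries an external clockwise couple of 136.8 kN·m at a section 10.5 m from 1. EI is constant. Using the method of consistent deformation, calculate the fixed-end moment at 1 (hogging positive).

Choose R_2 as the redundant. The primary structure is the cantilever fixed at 1.
Free-end deflection of the primary structure under the applied loading (downward +):
  clockwise couple 136.8 at a = 10.5: M₀a(2L − a)/(2EI) = 12568/EI
Tip deflection under a unit load at 2: L³/(3EI) = 914.7/EI.
Compatibility at 2: δ_0 − R_2·δ_{22} = 0, so R_2 = 12568/914.7 = 13.74 kN.
Moment equilibrium about 1: M_1 = Σ(load moments about 1) − R_2·L = 136.8 − 13.74×14 = -55.58 kN·m.

M_1 = -55.58 kN·m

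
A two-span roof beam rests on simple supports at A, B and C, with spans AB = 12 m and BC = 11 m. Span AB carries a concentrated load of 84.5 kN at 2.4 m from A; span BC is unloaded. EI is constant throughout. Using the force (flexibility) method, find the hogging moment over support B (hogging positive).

Release continuity at B by inserting a hinge; the redundant is the internal moment M_B. The primary structure is two simply-supported spans AB and BC.
End slopes at the hinge B, treating each span as simply supported:
  span AB: point load 84.5 at a = 2.4: Pab(L + a)/(6LEI) = 389.4/EI
  relative rotation θ_0 = (389.4 + 0)/EI = 389.4/EI
A unit hogging moment at B produces rotation L₁/(3EI) + L₂/(3EI) = 7.667/EI.
Compatibility: M_B·(L₁+L₂)/(3EI) = θ_0, giving M_B = 50.79 kN·m (hogging).

M_B = 50.79 kN·m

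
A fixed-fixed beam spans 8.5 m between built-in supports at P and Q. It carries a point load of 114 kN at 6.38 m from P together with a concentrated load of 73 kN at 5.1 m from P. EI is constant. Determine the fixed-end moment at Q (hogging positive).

M_Q = 225.5 kN·m

Take the two fixed-end moments M_P, M_Q as redundants; the released structure is the simple span PQ.
Simple-span end rotations at P and Q under the given loads:
  at P: point load 114 at a = 6.38: Pab(L + b)/(6LEI) = 321.1/EI
  at Q: point load 114 at a = 6.38: Pab(L + a)/(6LEI) = 449.9/EI
  at P: point load 73 at a = 5.1: Pab(L + b)/(6LEI) = 295.4/EI
  at Q: point load 73 at a = 5.1: Pab(L + a)/(6LEI) = 337.6/EI
  θ_P0 = 616.4/EI,  θ_Q0 = 787.4/EI
Flexibility coefficients: a unit moment at one end gives L/(3EI) there and L/(6EI) at the far end, so f₁₁ = f₂₂ = 2.833/EI and f₁₂ = f₂₁ = 1.417/EI.
Compatibility — zero rotation at each built-in end:
  2.833 M_P + 1.417 M_Q = 616.4
  1.417 M_P + 2.833 M_Q = 787.4
Solving the pair gives M_P = 104.8 kN·m and M_Q = 225.5 kN·m (hogging).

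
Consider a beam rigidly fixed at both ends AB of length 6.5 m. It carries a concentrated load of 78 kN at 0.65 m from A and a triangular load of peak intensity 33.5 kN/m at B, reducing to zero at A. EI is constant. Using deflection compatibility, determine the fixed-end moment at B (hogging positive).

M_B = 75.33 kN·m

Release both end moments; the primary structure is a simply-supported span AB with redundants M_A and M_B.
On the primary (simply-supported) span, the end slopes from the loading are:
  at A: point load 78 at a = 0.65: Pab(L + b)/(6LEI) = 93.92/EI
  at B: point load 78 at a = 0.65: Pab(L + a)/(6LEI) = 54.38/EI
  at A: triangular load, peak 33.5: 7w₀L³/(360EI) = 178.9/EI
  at B: triangular load, peak 33.5: w₀L³/(45EI) = 204.4/EI
  θ_A0 = 272.8/EI,  θ_B0 = 258.8/EI
Flexibility coefficients: a unit moment at one end gives L/(3EI) there and L/(6EI) at the far end, so f₁₁ = f₂₂ = 2.167/EI and f₁₂ = f₂₁ = 1.083/EI.
Compatibility — zero rotation at each built-in end:
  2.167 M_A + 1.083 M_B = 272.8
  1.083 M_A + 2.167 M_B = 258.8
Solving the pair gives M_A = 88.25 kN·m and M_B = 75.33 kN·m (hogging).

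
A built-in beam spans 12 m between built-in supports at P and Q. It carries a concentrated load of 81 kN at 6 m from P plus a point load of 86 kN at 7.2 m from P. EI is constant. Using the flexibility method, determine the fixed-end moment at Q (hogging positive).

M_Q = 270.1 kN·m

Release both end moments; the primary structure is a simply-supported span PQ with redundants M_P and M_Q.
Simple-span end rotations at P and Q under the given loads:
  at P: point load 81 at a = 6: Pab(L + b)/(6LEI) = 729/EI
  at Q: point load 81 at a = 6: Pab(L + a)/(6LEI) = 729/EI
  at P: point load 86 at a = 7.2: Pab(L + b)/(6LEI) = 693.5/EI
  at Q: point load 86 at a = 7.2: Pab(L + a)/(6LEI) = 792.6/EI
  θ_P0 = 1423/EI,  θ_Q0 = 1522/EI
Flexibility coefficients: a unit moment at one end gives L/(3EI) there and L/(6EI) at the far end, so f₁₁ = f₂₂ = 4/EI and f₁₂ = f₂₁ = 2/EI.
Compatibility — zero rotation at each built-in end:
  4 M_P + 2 M_Q = 1423
  2 M_P + 4 M_Q = 1522
Solving the pair gives M_P = 220.6 kN·m and M_Q = 270.1 kN·m (hogging).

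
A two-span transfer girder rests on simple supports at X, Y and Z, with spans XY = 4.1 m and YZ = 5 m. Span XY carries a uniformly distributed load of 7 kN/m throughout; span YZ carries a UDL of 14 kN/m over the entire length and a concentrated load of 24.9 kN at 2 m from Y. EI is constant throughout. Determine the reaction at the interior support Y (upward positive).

R_Y = 83.73 kN

Take M_Y as the redundant. Released structure: two simple spans XY and YZ with a hinge at Y.
End slopes at the hinge Y, treating each span as simply supported:
  span XY: UDL 7: wL³/(24EI) = 20.1/EI
  span YZ: UDL 14: wL³/(24EI) = 72.92/EI
  span YZ: point load 24.9 at a = 2: Pab(L + b)/(6LEI) = 39.84/EI
  relative rotation θ_0 = (20.1 + 112.8)/EI = 132.9/EI
A unit hogging moment at Y produces rotation L₁/(3EI) + L₂/(3EI) = 3.033/EI.
Compatibility: M_Y·(L₁+L₂)/(3EI) = θ_0, giving M_Y = 43.8 kN·m (hogging).
Span XY, ΣM about X with M_Y applied at Y: R_Y^{XY}·4.1 = 58.84 + 43.8, so R_Y^{XY} = 25.03 kN and R_X = 28.7 − 25.03 = 3.667 kN.
Span YZ, ΣM about Z: R_Y^{YZ}·5 = 249.7 + 43.8, so R_Y^{YZ} = 58.7 kN and R_Z = 94.9 − 58.7 = 36.2 kN.
R_Y = 25.03 + 58.7 = 83.73 kN.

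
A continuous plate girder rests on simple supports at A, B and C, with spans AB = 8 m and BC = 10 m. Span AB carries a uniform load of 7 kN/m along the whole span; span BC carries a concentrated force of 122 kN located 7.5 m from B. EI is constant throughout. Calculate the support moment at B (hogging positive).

Release continuity at B by inserting a hinge; the redundant is the internal moment M_B. The primary structure is two simply-supported spans AB and BC.
Discontinuity in slope at B on the released structure — sum the simple-span end rotations:
  span AB: UDL 7: wL³/(24EI) = 149.3/EI
  span BC: point load 122 at a = 7.5: Pab(L + b)/(6LEI) = 476.6/EI
  relative rotation θ_0 = (149.3 + 476.6)/EI = 625.9/EI
A unit hogging moment at B produces rotation L₁/(3EI) + L₂/(3EI) = 6/EI.
Compatibility: M_B·(L₁+L₂)/(3EI) = θ_0, giving M_B = 104.3 kN·m (hogging).

M_B = 104.3 kN·m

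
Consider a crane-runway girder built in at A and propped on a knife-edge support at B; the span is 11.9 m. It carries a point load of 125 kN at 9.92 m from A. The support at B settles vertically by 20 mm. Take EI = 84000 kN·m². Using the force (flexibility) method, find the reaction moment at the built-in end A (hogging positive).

Choose R_B as the redundant. The primary structure is the cantilever fixed at A.
Deflection at B on the released cantilever, summing each load's contribution:
  point load 125 at a = 9.92: Pa²(3L − a)/(6EI) = 52852/EI
Tip deflection under a unit load at B: L³/(3EI) = 561.7/EI.
With EI = 84000 kN·m²: δ_0 = 0.6292 m and δ_{BB} = 0.006687 m/kN.
Compatibility — the beam at B must follow the support down by 0.02 m: δ_0 − R_B·δ_{BB} = 0.02, so R_B = (0.6292 − 0.02)/0.006687 = 91.1 kN.
Moment equilibrium about A: M_A = Σ(load moments about A) − R_B·L = 1240 − 91.1×11.9 = 155.9 kN·m.

M_A = 155.9 kN·m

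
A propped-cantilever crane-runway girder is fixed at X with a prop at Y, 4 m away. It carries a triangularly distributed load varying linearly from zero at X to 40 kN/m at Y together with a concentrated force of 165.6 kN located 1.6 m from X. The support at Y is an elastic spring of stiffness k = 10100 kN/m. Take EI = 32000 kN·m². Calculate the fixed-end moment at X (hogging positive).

M_X = 205.1 kN·m

Release the roller at Y. Primary structure: cantilever fixed at X.
Downward deflection at the released point Y due to the loads:
  triangular load, peak 40 at the free end: 11w₀L⁴/(120EI) = 938.7/EI
  point load 165.6 at a = 1.6: Pa²(3L − a)/(6EI) = 734.8/EI
  δ_0 = 1673/EI
Flexibility coefficient — unit upward force at Y: δ_{YY} = L³/(3EI) = 21.33/EI.
With EI = 32000 kN·m²: δ_0 = 0.052297 m and δ_{YY} = 0.000667 m/kN.
Compatibility — the spring shortens by R_Y/k under the reaction it provides: δ_0 − R_Y·δ_{YY} = R_Y/k. With 1/k = 0.000099 m/kN, R_Y = δ_0 / (δ_{YY} + 1/k) = 0.052297 / (0.000667 + 0.000099) = 68.3 kN.
Moment equilibrium about X: M_X = Σ(load moments about X) − R_Y·L = 478.3 − 68.3×4 = 205.1 kN·m.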